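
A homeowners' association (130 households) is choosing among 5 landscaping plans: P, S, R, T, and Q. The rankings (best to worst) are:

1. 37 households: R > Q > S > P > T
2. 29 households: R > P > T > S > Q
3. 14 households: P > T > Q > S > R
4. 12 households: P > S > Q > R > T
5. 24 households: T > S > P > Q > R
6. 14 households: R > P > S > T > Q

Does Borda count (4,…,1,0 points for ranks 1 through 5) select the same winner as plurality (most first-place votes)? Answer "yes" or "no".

yes

Borda — scores: P 318, S 253, R 332, T 210, Q 187. Winner: R.
Plurality — first-place votes: P 26, S 0, R 80, T 24, Q 0. Winner: R.
The two methods agree.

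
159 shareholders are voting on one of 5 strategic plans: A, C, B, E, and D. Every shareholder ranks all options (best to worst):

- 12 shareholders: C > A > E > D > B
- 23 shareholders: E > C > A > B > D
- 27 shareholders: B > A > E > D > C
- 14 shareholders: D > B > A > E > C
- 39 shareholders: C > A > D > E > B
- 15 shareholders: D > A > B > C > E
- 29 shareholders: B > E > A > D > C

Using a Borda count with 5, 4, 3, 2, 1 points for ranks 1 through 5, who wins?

A: 12·4 + 23·3 + 27·4 + 14·3 + 39·4 + 15·4 + 29·3 = 570
C: 12·5 + 23·4 + 27·1 + 14·1 + 39·5 + 15·2 + 29·1 = 447
B: 12·1 + 23·2 + 27·5 + 14·4 + 39·1 + 15·3 + 29·5 = 478
E: 12·3 + 23·5 + 27·3 + 14·2 + 39·2 + 15·1 + 29·4 = 469
D: 12·2 + 23·1 + 27·2 + 14·5 + 39·3 + 15·5 + 29·2 = 421
A has the highest Borda score (570).

A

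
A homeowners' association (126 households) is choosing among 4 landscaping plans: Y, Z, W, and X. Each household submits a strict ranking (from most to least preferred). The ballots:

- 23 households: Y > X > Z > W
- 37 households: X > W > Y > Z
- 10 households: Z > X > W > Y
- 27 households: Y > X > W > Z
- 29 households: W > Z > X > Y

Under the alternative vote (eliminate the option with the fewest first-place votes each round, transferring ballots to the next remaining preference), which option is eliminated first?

Z

Round 1: Y 50, Z 10, W 29, X 37. Eliminate Z.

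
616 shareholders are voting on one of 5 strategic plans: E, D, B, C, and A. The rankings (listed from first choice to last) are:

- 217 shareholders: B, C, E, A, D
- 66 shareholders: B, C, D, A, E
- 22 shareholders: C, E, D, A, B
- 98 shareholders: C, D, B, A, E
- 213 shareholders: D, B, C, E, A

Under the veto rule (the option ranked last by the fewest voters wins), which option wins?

Last-place votes: E 164, D 217, B 22, C 0, A 213.
C is ranked last by the fewest voters, so C wins.

C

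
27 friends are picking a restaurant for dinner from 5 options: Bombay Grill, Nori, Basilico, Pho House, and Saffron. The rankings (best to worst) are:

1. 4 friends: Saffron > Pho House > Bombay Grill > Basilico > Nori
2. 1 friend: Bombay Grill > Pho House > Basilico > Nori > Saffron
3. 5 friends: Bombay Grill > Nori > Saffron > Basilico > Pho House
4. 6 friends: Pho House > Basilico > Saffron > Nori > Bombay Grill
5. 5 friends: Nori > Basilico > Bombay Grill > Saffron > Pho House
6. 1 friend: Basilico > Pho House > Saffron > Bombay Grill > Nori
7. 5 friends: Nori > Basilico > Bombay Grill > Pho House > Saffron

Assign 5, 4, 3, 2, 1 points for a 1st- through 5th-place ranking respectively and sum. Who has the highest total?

Bombay Grill: 4·3 + 1·5 + 5·5 + 6·1 + 5·3 + 1·2 + 5·3 = 80
Nori: 4·1 + 1·2 + 5·4 + 6·2 + 5·5 + 1·1 + 5·5 = 89
Basilico: 4·2 + 1·3 + 5·2 + 6·4 + 5·4 + 1·5 + 5·4 = 90
Pho House: 4·4 + 1·4 + 5·1 + 6·5 + 5·1 + 1·4 + 5·2 = 74
Saffron: 4·5 + 1·1 + 5·3 + 6·3 + 5·2 + 1·3 + 5·1 = 72
Basilico has the highest Borda score (90).

Basilico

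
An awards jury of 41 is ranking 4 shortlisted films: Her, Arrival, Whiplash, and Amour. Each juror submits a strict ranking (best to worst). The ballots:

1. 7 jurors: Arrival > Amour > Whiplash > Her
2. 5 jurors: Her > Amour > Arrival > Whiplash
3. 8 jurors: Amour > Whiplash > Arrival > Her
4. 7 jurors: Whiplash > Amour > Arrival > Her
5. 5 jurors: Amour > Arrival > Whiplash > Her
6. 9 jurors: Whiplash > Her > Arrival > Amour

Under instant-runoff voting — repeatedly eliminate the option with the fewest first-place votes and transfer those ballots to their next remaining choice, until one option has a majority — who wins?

Amour

Round 1: Her 5, Arrival 7, Whiplash 16, Amour 13. Eliminate Her.
Round 2: Arrival 7, Whiplash 16, Amour 18. Eliminate Arrival.
Round 3: Whiplash 16, Amour 25. Amour has a majority.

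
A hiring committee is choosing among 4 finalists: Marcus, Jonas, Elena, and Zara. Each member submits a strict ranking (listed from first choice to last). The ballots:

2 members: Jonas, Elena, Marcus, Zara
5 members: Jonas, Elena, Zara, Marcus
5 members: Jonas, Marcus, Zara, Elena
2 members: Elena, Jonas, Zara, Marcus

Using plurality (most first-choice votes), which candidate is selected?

Jonas

First-place votes: Marcus 0, Jonas 12, Elena 2, Zara 0.
Jonas has the most first-place votes.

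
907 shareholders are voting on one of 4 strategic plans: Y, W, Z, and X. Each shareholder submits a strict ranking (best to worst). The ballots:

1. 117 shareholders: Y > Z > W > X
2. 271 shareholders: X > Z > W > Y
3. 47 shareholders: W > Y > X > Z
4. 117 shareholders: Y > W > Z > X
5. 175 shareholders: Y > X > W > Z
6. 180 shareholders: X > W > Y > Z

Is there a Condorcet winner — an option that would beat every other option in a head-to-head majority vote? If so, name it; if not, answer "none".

Checking pairwise contests:
W beats Y 498–409.
X beats W 626–281.
Y beats Z 636–271.
Y beats X 456–451.
Every option loses at least one head-to-head, so there is no Condorcet winner.

none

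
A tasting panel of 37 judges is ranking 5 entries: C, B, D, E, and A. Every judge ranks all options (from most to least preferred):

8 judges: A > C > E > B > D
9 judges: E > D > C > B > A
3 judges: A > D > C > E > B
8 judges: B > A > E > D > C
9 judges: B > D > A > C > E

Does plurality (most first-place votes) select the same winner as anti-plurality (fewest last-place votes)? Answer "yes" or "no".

yes

Plurality — first-place votes: C 0, B 17, D 0, E 9, A 11. Winner: B.
Anti-plurality — last-place votes: C 8, B 3, D 8, E 9, A 9. Winner: B.
The two methods agree.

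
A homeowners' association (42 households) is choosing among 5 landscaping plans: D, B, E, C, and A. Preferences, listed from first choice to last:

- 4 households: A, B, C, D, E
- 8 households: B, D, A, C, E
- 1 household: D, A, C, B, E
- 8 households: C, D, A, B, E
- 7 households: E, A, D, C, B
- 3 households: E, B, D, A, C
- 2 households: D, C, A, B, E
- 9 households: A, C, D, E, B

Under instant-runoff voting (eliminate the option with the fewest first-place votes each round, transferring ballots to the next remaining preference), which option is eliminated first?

D

Round 1: D 3, B 8, E 10, C 8, A 13. Eliminate D.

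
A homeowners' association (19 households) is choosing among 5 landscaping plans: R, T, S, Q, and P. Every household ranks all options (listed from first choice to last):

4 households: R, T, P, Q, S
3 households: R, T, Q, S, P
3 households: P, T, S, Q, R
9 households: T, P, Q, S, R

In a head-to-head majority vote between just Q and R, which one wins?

Voters preferring Q to R: 12; preferring R to Q: 7.
Q wins the head-to-head.

Q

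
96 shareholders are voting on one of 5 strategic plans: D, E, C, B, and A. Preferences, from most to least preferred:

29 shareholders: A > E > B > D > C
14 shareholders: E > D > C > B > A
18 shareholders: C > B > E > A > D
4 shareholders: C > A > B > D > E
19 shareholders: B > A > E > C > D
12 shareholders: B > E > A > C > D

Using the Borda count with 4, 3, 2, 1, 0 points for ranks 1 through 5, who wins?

D: 29·1 + 14·3 + 18·0 + 4·1 + 19·0 + 12·0 = 75
E: 29·3 + 14·4 + 18·2 + 4·0 + 19·2 + 12·3 = 253
C: 29·0 + 14·2 + 18·4 + 4·4 + 19·1 + 12·1 = 147
B: 29·2 + 14·1 + 18·3 + 4·2 + 19·4 + 12·4 = 258
A: 29·4 + 14·0 + 18·1 + 4·3 + 19·3 + 12·2 = 227
B has the highest Borda score (258).

B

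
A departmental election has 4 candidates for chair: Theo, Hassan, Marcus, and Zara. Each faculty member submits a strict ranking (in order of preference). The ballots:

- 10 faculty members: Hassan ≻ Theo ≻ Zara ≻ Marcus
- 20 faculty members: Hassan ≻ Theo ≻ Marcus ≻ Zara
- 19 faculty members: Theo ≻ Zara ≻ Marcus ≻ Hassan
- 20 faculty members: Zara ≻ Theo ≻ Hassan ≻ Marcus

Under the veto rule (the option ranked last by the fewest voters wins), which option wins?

Theo

Last-place votes: Theo 0, Hassan 19, Marcus 30, Zara 20.
Theo is ranked last by the fewest voters, so Theo wins.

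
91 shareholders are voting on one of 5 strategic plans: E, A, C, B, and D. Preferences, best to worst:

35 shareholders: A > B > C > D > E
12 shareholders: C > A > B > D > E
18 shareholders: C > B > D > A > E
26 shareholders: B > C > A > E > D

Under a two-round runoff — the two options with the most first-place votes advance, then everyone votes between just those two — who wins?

Round 1 first-place votes: E 0, A 35, C 30, B 26, D 0.
A and C advance.
Runoff: A is preferred to C by 35 voters; C by 56.
C wins the runoff.

C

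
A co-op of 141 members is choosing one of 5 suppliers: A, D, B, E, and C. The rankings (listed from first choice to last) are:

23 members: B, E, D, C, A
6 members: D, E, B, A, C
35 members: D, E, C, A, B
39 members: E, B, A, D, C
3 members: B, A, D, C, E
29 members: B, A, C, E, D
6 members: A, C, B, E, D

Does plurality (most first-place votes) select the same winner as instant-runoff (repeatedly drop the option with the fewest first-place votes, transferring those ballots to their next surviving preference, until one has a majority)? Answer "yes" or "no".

Plurality — first-place votes: A 6, D 41, B 55, E 39, C 0. Winner: B.
Instant-runoff — R1 A 6, D 41, B 55, E 39, C 0 (C out); R2 A 6, D 41, B 55, E 39 (A out); R3 D 41, B 61, E 39 (E out); R4 D 41, B 100 (B winner). Winner: B.
The two methods agree.

yes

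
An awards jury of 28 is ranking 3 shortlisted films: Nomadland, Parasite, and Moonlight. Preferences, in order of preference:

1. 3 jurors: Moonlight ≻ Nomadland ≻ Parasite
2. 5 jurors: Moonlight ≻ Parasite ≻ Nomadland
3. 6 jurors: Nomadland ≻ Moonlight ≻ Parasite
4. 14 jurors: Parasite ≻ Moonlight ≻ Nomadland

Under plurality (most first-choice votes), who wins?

First-place votes: Nomadland 6, Parasite 14, Moonlight 8.
Parasite has the most first-place votes.

Parasite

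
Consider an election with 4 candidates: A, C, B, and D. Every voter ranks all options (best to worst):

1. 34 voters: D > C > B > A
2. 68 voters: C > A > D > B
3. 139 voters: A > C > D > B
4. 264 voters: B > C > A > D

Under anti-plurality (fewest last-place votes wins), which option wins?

Last-place votes: A 34, C 0, B 207, D 264.
C is ranked last by the fewest voters, so C wins.

C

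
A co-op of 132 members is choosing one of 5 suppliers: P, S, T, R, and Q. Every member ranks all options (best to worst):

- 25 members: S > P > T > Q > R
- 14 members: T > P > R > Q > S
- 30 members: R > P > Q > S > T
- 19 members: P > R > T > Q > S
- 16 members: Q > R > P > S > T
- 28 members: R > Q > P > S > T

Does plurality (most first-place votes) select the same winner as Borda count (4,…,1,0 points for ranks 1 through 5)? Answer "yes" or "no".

no

Plurality — first-place votes: P 19, S 25, T 14, R 58, Q 16. Winner: R.
Borda — scores: P 371, S 174, T 144, R 365, Q 266. Winner: P.
The two methods disagree.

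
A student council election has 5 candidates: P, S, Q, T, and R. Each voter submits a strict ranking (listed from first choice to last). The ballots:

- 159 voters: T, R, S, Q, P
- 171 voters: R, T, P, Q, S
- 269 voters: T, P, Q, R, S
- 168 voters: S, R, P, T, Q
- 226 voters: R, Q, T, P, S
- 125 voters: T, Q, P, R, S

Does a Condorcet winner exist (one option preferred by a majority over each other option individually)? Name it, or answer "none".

R vs P: 724–394 for R.
R vs S: 950–168 for R.
R vs Q: 724–394 for R.
R vs T: 565–553 for R.
R beats every other option head-to-head.

R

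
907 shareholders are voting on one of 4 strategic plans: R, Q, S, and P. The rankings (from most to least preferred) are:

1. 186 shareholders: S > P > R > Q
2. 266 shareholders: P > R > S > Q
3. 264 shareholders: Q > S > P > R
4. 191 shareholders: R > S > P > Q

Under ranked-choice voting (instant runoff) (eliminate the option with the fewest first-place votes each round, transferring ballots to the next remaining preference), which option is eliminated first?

S

Round 1: R 191, Q 264, S 186, P 266. Eliminate S.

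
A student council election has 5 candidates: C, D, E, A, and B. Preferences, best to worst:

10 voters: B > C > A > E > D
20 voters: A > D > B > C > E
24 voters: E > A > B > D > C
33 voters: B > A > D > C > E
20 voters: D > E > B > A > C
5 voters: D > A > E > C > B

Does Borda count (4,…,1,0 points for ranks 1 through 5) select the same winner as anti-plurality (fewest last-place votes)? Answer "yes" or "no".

yes

Borda — scores: C 88, D 250, E 176, A 306, B 300. Winner: A.
Anti-plurality — last-place votes: C 44, D 10, E 53, A 0, B 5. Winner: A.
The two methods agree.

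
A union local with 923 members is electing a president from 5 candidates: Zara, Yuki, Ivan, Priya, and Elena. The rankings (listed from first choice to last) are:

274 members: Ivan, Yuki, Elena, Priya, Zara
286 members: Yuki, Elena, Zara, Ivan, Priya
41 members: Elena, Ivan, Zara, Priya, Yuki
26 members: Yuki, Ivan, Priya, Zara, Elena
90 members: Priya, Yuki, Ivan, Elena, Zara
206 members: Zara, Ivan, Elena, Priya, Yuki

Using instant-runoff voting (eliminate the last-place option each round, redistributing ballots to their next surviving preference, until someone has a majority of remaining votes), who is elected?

Round 1: Zara 206, Yuki 312, Ivan 274, Priya 90, Elena 41. Eliminate Elena.
Round 2: Zara 206, Yuki 312, Ivan 315, Priya 90. Eliminate Priya.
Round 3: Zara 206, Yuki 402, Ivan 315. Eliminate Zara.
Round 4: Yuki 402, Ivan 521. Ivan has a majority.

Ivan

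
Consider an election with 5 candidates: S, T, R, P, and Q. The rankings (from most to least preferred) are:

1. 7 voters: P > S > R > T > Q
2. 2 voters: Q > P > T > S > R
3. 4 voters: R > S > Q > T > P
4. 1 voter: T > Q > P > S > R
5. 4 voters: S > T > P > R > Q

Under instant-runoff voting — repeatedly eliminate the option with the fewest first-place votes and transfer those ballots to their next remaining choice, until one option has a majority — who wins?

Round 1: S 4, T 1, R 4, P 7, Q 2. Eliminate T.
Round 2: S 4, R 4, P 7, Q 3. Eliminate Q.
Round 3: S 4, R 4, P 10. P has a majority.

P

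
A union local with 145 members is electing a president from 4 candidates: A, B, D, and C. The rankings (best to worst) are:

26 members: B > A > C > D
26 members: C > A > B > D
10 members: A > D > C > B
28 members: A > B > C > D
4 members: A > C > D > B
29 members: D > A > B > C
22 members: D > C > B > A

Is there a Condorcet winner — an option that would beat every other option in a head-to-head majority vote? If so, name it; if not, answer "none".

A

A vs B: 97–48 for A.
A vs D: 94–51 for A.
A vs C: 97–48 for A.
A beats every other option head-to-head.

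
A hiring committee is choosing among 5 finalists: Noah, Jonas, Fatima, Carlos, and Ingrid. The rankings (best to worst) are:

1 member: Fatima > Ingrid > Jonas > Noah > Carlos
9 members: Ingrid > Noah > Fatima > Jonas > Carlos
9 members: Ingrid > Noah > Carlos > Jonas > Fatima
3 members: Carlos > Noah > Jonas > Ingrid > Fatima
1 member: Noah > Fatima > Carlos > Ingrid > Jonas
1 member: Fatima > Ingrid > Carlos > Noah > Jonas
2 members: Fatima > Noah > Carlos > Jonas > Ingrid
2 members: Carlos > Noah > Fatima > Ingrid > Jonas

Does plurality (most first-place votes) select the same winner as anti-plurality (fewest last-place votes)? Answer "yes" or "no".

Plurality — first-place votes: Noah 1, Jonas 0, Fatima 4, Carlos 5, Ingrid 18. Winner: Ingrid.
Anti-plurality — last-place votes: Noah 0, Jonas 4, Fatima 12, Carlos 10, Ingrid 2. Winner: Noah.
The two methods disagree.

no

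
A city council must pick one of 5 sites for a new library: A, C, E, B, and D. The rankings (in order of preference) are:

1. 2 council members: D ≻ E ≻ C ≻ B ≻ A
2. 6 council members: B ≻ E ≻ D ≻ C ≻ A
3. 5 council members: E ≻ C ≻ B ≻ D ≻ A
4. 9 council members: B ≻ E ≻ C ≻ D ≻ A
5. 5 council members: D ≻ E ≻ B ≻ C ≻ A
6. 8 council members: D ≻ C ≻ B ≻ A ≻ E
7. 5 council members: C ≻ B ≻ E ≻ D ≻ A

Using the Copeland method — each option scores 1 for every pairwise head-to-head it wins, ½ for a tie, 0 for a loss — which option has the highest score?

B

A: loses to C, E, B, and D → score 0.
C: beats A; ties B; loses to E and D → score 1.5.
E: beats A, C, and D; loses to B → score 3.
B: beats A, E, and D; ties C → score 3.5.
D: beats A and C; loses to E and B → score 2.
B has the best pairwise record.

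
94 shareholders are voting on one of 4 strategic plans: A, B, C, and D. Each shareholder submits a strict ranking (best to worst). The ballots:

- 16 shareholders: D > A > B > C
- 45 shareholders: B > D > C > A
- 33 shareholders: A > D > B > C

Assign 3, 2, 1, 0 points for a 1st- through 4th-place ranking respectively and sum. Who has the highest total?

D

A: 16·2 + 45·0 + 33·3 = 131
B: 16·1 + 45·3 + 33·1 = 184
C: 16·0 + 45·1 + 33·0 = 45
D: 16·3 + 45·2 + 33·2 = 204
D has the highest Borda score (204).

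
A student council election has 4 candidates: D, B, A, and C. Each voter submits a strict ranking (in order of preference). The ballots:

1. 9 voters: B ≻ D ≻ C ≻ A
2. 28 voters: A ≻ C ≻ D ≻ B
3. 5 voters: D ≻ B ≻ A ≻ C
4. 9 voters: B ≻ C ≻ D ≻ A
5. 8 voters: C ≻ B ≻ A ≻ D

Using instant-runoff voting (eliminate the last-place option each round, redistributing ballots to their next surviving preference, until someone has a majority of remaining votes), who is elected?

B

Round 1: D 5, B 18, A 28, C 8. Eliminate D.
Round 2: B 23, A 28, C 8. Eliminate C.
Round 3: B 31, A 28. B has a majority.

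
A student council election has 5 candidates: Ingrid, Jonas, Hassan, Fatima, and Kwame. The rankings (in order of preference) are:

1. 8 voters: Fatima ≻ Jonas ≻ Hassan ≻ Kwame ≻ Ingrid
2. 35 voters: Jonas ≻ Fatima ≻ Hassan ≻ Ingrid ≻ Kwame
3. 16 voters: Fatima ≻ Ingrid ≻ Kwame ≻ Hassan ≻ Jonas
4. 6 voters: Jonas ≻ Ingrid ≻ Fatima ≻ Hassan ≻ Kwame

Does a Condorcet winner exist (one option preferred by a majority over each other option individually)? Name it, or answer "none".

Jonas

Jonas vs Ingrid: 49–16 for Jonas.
Jonas vs Hassan: 49–16 for Jonas.
Jonas vs Fatima: 41–24 for Jonas.
Jonas vs Kwame: 49–16 for Jonas.
Jonas beats every other option head-to-head.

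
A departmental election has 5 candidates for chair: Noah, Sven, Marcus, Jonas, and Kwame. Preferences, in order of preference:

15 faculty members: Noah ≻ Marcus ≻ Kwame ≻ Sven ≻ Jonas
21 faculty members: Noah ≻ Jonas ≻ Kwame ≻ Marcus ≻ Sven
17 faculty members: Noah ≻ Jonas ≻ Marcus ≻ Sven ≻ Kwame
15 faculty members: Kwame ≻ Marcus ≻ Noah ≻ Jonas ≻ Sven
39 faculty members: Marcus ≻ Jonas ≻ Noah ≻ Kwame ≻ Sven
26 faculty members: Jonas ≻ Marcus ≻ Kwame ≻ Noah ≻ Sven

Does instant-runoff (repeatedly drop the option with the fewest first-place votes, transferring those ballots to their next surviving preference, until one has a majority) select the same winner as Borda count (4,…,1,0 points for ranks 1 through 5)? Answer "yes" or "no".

yes

Instant-runoff — R1 Noah 53, Sven 0, Marcus 39, Jonas 26, Kwame 15 (Sven out); R2 Noah 53, Marcus 39, Jonas 26, Kwame 15 (Kwame out); R3 Noah 53, Marcus 54, Jonas 26 (Jonas out); R4 Noah 53, Marcus 80 (Marcus winner). Winner: Marcus.
Borda — scores: Noah 346, Sven 32, Marcus 379, Jonas 350, Kwame 223. Winner: Marcus.
The two methods agree.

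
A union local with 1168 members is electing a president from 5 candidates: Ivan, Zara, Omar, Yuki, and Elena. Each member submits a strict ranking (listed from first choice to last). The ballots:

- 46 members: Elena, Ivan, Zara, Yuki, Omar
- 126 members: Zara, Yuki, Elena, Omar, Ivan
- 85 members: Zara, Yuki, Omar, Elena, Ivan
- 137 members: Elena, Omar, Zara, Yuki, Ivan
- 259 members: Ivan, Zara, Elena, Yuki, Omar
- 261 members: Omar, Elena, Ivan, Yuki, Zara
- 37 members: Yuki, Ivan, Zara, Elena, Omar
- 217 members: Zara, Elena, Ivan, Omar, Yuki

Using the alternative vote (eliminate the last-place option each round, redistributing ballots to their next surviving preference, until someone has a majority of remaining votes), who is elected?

Zara

Round 1: Ivan 259, Zara 428, Omar 261, Yuki 37, Elena 183. Eliminate Yuki.
Round 2: Ivan 296, Zara 428, Omar 261, Elena 183. Eliminate Elena.
Round 3: Ivan 342, Zara 428, Omar 398. Eliminate Ivan.
Round 4: Zara 770, Omar 398. Zara has a majority.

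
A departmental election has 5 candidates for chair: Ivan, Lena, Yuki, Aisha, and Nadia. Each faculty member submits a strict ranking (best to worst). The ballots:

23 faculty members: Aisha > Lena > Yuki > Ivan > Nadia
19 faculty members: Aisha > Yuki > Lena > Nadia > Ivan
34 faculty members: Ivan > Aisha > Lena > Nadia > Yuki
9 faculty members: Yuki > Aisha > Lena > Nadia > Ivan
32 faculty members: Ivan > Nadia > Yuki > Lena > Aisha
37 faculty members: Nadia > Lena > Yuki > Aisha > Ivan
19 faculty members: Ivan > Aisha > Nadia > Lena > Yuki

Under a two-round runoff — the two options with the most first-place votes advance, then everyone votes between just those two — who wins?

Aisha

Round 1 first-place votes: Ivan 85, Lena 0, Yuki 9, Aisha 42, Nadia 37.
Ivan and Aisha advance.
Runoff: Ivan is preferred to Aisha by 85 voters; Aisha by 88.
Aisha wins the runoff.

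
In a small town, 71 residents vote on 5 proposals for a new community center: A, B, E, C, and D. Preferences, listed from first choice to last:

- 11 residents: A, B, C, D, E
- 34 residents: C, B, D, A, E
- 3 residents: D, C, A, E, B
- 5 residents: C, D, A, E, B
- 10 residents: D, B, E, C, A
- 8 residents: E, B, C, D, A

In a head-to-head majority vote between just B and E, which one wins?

Voters preferring B to E: 55; preferring E to B: 16.
B wins the head-to-head.

B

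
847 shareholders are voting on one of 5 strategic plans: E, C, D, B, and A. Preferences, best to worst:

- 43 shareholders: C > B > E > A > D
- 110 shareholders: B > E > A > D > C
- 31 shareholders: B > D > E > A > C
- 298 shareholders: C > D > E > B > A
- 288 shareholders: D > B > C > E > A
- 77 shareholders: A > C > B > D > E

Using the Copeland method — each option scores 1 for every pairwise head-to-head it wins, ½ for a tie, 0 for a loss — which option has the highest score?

E: beats A; loses to C, D, and B → score 1.
C: beats E and A; loses to D and B → score 2.
D: beats E, C, B, and A → score 4.
B: beats E, C, and A; loses to D → score 3.
A: loses to E, C, D, and B → score 0.
D has the best pairwise record.

D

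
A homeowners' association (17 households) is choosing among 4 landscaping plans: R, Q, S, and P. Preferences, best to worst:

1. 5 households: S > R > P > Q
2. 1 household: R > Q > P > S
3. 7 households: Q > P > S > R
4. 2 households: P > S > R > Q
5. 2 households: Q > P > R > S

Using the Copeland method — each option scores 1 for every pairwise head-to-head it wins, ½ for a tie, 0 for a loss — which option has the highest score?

R: loses to Q, S, and P → score 0.
Q: beats R, S, and P → score 3.
S: beats R; loses to Q and P → score 1.
P: beats R and S; loses to Q → score 2.
Q has the best pairwise record.

Q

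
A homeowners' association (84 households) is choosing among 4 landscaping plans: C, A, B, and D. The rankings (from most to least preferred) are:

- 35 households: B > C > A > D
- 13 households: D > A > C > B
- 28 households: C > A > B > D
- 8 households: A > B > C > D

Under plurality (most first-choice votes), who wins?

B

First-place votes: C 28, A 8, B 35, D 13.
B has the most first-place votes.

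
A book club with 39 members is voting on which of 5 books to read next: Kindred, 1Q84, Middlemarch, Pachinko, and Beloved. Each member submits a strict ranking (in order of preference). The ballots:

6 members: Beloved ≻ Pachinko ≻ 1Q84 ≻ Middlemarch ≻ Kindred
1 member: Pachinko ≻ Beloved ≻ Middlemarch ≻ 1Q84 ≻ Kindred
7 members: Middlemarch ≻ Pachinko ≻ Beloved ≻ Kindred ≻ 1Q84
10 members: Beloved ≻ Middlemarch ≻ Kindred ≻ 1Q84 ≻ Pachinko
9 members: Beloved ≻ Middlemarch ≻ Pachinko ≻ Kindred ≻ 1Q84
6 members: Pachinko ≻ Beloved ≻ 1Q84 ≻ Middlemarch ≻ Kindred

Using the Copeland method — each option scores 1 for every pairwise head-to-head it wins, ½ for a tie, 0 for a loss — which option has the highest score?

Beloved

Kindred: beats 1Q84; loses to Middlemarch, Pachinko, and Beloved → score 1.
1Q84: loses to Kindred, Middlemarch, Pachinko, and Beloved → score 0.
Middlemarch: beats Kindred, 1Q84, and Pachinko; loses to Beloved → score 3.
Pachinko: beats Kindred and 1Q84; loses to Middlemarch and Beloved → score 2.
Beloved: beats Kindred, 1Q84, Middlemarch, and Pachinko → score 4.
Beloved has the best pairwise record.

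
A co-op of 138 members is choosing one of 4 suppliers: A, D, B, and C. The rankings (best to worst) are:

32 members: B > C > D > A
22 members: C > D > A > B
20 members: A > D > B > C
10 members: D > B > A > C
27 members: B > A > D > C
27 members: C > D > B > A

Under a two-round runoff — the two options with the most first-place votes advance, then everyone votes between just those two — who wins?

B

Round 1 first-place votes: A 20, D 10, B 59, C 49.
B and C advance.
Runoff: B is preferred to C by 89 voters; C by 49.
B wins the runoff.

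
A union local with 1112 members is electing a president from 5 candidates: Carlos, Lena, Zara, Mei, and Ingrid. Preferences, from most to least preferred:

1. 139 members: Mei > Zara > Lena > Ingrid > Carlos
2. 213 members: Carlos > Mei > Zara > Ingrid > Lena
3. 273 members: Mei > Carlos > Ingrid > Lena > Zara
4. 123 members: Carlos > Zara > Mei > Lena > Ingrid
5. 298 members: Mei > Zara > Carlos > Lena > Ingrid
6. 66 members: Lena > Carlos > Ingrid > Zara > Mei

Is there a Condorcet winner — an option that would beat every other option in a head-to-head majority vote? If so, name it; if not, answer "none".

Mei vs Carlos: 710–402 for Mei.
Mei vs Lena: 1046–66 for Mei.
Mei vs Zara: 923–189 for Mei.
Mei vs Ingrid: 1046–66 for Mei.
Mei beats every other option head-to-head.

Mei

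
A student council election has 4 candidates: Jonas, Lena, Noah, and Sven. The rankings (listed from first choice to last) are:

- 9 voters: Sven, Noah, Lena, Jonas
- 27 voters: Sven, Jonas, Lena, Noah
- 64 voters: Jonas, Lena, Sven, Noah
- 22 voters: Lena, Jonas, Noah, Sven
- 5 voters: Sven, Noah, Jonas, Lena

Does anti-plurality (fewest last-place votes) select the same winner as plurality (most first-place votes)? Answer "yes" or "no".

no

Anti-plurality — last-place votes: Jonas 9, Lena 5, Noah 91, Sven 22. Winner: Lena.
Plurality — first-place votes: Jonas 64, Lena 22, Noah 0, Sven 41. Winner: Jonas.
The two methods disagree.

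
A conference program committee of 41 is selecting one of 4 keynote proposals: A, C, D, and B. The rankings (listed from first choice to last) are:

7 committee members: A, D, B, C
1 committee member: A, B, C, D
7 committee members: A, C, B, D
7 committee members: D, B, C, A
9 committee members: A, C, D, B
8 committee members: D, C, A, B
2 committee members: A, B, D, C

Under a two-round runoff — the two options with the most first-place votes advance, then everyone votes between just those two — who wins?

Round 1 first-place votes: A 26, C 0, D 15, B 0.
A and D advance.
Runoff: A is preferred to D by 26 voters; D by 15.
A wins the runoff.

A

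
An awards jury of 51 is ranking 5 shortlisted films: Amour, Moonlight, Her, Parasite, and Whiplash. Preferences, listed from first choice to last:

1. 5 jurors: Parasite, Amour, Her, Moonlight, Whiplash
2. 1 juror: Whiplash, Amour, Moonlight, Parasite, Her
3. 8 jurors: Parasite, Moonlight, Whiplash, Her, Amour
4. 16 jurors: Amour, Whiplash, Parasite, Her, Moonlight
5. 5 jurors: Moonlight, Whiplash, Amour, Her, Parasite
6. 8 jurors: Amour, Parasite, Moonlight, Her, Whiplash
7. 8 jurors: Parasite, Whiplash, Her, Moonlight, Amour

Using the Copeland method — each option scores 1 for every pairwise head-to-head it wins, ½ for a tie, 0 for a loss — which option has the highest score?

Amour: beats Moonlight, Her, Parasite, and Whiplash → score 4.
Moonlight: beats Whiplash; loses to Amour, Her, and Parasite → score 1.
Her: beats Moonlight; loses to Amour, Parasite, and Whiplash → score 1.
Parasite: beats Moonlight, Her, and Whiplash; loses to Amour → score 3.
Whiplash: beats Her; loses to Amour, Moonlight, and Parasite → score 1.
Amour has the best pairwise record.

Amour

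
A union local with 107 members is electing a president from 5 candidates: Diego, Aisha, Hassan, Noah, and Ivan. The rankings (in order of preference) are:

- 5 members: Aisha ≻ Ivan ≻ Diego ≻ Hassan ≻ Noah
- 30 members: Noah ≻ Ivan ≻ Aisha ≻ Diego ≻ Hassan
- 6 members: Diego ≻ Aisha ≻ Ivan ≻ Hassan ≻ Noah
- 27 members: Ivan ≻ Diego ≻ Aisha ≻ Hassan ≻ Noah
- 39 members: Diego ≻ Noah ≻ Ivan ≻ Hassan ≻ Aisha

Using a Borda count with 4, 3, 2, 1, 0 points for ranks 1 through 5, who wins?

Diego: 5·2 + 30·1 + 6·4 + 27·3 + 39·4 = 301
Aisha: 5·4 + 30·2 + 6·3 + 27·2 + 39·0 = 152
Hassan: 5·1 + 30·0 + 6·1 + 27·1 + 39·1 = 77
Noah: 5·0 + 30·4 + 6·0 + 27·0 + 39·3 = 237
Ivan: 5·3 + 30·3 + 6·2 + 27·4 + 39·2 = 303
Ivan has the highest Borda score (303).

Ivan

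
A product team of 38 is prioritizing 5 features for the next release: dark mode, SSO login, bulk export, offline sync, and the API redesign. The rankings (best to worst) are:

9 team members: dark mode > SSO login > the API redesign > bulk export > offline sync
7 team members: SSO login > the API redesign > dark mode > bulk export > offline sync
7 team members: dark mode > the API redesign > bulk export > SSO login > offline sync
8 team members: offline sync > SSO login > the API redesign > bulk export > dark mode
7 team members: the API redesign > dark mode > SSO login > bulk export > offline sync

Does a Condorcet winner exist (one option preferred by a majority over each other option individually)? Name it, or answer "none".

none

Checking pairwise contests:
the API redesign beats dark mode 22–16.
dark mode beats SSO login 23–15.
dark mode beats bulk export 30–8.
dark mode beats offline sync 30–8.
SSO login beats the API redesign 24–14.
Every option loses at least one head-to-head, so there is no Condorcet winner.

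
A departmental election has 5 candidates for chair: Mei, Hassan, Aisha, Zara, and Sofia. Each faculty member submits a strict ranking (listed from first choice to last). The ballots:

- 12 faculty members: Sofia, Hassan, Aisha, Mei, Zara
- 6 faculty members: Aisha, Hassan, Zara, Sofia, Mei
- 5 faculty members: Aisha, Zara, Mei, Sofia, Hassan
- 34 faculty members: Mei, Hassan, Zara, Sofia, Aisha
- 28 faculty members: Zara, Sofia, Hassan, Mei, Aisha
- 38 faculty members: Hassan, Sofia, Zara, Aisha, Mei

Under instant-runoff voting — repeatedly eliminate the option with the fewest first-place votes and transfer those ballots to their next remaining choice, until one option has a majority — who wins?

Round 1: Mei 34, Hassan 38, Aisha 11, Zara 28, Sofia 12. Eliminate Aisha.
Round 2: Mei 34, Hassan 44, Zara 33, Sofia 12. Eliminate Sofia.
Round 3: Mei 34, Hassan 56, Zara 33. Eliminate Zara.
Round 4: Mei 39, Hassan 84. Hassan has a majority.

Hassan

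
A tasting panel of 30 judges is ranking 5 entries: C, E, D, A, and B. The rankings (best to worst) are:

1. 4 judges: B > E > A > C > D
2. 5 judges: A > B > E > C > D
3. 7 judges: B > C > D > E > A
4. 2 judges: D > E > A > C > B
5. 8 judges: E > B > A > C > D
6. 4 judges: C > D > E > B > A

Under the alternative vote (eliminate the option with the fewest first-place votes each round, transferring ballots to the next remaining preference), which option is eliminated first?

D

Round 1: C 4, E 8, D 2, A 5, B 11. Eliminate D.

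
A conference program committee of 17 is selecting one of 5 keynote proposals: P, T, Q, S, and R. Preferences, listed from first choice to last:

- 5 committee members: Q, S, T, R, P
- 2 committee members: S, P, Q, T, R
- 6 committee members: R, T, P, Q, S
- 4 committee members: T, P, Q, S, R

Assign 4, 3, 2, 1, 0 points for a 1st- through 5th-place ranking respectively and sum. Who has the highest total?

P: 5·0 + 2·3 + 6·2 + 4·3 = 30
T: 5·2 + 2·1 + 6·3 + 4·4 = 46
Q: 5·4 + 2·2 + 6·1 + 4·2 = 38
S: 5·3 + 2·4 + 6·0 + 4·1 = 27
R: 5·1 + 2·0 + 6·4 + 4·0 = 29
T has the highest Borda score (46).

T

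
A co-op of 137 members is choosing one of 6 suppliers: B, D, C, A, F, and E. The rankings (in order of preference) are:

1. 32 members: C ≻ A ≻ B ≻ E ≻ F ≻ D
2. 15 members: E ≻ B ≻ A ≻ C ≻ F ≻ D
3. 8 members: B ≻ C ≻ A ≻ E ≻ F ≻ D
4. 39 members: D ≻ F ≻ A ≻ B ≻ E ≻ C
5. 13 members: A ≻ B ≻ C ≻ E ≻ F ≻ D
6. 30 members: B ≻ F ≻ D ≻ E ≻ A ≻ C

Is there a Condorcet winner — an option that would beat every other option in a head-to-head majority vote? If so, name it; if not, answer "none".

none

Checking pairwise contests:
A beats B 84–53.
B beats D 98–39.
B beats C 105–32.
D beats A 69–68.
B beats F 98–39.
B beats E 122–15.
Every option loses at least one head-to-head, so there is no Condorcet winner.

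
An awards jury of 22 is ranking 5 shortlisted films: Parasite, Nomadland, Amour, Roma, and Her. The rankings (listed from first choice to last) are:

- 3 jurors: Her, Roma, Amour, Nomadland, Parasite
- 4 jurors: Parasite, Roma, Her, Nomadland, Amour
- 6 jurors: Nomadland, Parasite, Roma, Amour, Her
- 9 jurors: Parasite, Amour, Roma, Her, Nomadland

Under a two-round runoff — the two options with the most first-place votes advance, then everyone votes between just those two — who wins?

Parasite

Round 1 first-place votes: Parasite 13, Nomadland 6, Amour 0, Roma 0, Her 3.
Parasite and Nomadland advance.
Runoff: Parasite is preferred to Nomadland by 13 voters; Nomadland by 9.
Parasite wins the runoff.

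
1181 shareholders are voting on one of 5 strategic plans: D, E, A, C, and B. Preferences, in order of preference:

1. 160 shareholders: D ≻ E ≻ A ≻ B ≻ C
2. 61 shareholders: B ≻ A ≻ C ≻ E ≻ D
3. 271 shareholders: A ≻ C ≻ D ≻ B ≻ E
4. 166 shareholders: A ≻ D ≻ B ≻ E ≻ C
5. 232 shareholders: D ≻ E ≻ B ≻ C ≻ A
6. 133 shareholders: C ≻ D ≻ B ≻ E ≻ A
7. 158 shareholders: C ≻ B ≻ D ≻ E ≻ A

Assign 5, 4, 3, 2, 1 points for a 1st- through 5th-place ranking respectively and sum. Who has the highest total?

D: 160·5 + 61·1 + 271·3 + 166·4 + 232·5 + 133·4 + 158·3 = 4504
E: 160·4 + 61·2 + 271·1 + 166·2 + 232·4 + 133·2 + 158·2 = 2875
A: 160·3 + 61·4 + 271·5 + 166·5 + 232·1 + 133·1 + 158·1 = 3432
C: 160·1 + 61·3 + 271·4 + 166·1 + 232·2 + 133·5 + 158·5 = 3512
B: 160·2 + 61·5 + 271·2 + 166·3 + 232·3 + 133·3 + 158·4 = 3392
D has the highest Borda score (4504).

D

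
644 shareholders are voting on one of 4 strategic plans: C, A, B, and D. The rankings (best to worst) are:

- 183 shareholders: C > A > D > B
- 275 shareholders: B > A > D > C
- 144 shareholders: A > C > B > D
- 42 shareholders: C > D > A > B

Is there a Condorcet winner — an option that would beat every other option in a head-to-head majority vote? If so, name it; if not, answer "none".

A vs C: 419–225 for A.
A vs B: 369–275 for A.
A vs D: 602–42 for A.
A beats every other option head-to-head.

A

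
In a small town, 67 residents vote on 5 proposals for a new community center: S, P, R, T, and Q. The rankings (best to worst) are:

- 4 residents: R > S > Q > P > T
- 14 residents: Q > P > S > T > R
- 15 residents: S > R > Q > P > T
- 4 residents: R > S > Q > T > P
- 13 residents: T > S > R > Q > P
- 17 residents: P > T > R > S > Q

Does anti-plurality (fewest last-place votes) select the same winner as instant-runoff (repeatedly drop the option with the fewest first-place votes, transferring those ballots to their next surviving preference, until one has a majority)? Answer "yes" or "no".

Anti-plurality — last-place votes: S 0, P 17, R 14, T 19, Q 17. Winner: S.
Instant-runoff — R1 S 15, P 17, R 8, T 13, Q 14 (R out); R2 S 23, P 17, T 13, Q 14 (T out); R3 S 36, P 17, Q 14 (S winner). Winner: S.
The two methods agree.

yes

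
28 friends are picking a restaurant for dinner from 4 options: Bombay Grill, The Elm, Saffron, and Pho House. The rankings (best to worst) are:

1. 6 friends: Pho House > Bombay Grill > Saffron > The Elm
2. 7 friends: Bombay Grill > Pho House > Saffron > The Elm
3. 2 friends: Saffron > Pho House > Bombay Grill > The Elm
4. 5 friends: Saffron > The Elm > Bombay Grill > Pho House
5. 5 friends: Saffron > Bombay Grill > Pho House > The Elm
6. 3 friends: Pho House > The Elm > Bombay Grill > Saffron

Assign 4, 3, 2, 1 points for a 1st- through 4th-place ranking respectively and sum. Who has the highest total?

Bombay Grill

Bombay Grill: 6·3 + 7·4 + 2·2 + 5·2 + 5·3 + 3·2 = 81
The Elm: 6·1 + 7·1 + 2·1 + 5·3 + 5·1 + 3·3 = 44
Saffron: 6·2 + 7·2 + 2·4 + 5·4 + 5·4 + 3·1 = 77
Pho House: 6·4 + 7·3 + 2·3 + 5·1 + 5·2 + 3·4 = 78
Bombay Grill has the highest Borda score (81).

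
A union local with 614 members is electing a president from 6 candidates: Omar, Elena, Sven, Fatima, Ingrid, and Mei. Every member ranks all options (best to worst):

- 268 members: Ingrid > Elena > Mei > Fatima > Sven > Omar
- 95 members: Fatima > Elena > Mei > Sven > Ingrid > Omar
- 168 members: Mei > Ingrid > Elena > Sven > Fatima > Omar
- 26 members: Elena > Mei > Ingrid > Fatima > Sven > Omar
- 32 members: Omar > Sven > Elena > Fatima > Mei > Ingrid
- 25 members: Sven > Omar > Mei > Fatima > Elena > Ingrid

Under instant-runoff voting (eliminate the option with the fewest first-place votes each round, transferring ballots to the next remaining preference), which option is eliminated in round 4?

Fatima

Round 1: Omar 32, Elena 26, Sven 25, Fatima 95, Ingrid 268, Mei 168. Eliminate Sven.
Round 2: Omar 57, Elena 26, Fatima 95, Ingrid 268, Mei 168. Eliminate Elena.
Round 3: Omar 57, Fatima 95, Ingrid 268, Mei 194. Eliminate Omar.
Round 4: Fatima 127, Ingrid 268, Mei 219. Eliminate Fatima.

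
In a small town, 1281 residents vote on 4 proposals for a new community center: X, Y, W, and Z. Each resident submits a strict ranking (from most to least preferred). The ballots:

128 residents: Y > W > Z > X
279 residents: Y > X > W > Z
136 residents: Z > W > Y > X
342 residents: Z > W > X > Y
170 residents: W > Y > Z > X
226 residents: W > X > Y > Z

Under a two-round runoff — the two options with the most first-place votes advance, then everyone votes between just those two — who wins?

Round 1 first-place votes: X 0, Y 407, W 396, Z 478.
Z and Y advance.
Runoff: Z is preferred to Y by 478 voters; Y by 803.
Y wins the runoff.

Y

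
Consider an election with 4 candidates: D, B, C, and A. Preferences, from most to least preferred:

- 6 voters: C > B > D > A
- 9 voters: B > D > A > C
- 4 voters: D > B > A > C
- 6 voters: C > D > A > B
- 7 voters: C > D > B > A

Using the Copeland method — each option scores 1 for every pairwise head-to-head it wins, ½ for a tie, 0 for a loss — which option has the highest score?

D: beats B and A; loses to C → score 2.
B: beats A; loses to D and C → score 1.
C: beats D, B, and A → score 3.
A: loses to D, B, and C → score 0.
C has the best pairwise record.

C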